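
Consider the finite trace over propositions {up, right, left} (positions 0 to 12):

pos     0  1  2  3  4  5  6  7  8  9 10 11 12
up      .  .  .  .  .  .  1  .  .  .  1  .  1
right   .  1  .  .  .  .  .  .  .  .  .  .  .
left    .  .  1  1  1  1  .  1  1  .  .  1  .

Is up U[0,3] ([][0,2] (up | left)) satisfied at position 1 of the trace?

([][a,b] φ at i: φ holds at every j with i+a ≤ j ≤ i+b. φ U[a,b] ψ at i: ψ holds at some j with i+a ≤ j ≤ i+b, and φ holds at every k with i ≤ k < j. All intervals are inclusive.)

No

Need some j in [1,4] with [][0,2] (up | left), and up at every k in [1,j-1].
  j=1: [][0,2] (up | left) — fails at 1.
  j=2: [][0,2] (up | left) holds, but up fails at k=1 → not this j.
  j=3: [][0,2] (up | left) holds, but up fails at k=1 → not this j.
  j=4: [][0,2] (up | left) holds, but up fails at k=1 → not this j.
No j in the window works → until fails.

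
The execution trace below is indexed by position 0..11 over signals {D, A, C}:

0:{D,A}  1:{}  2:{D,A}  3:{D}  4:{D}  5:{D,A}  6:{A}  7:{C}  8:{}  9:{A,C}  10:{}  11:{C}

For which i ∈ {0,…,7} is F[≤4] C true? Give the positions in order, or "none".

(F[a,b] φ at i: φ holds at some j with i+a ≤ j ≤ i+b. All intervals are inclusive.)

3, 4, 5, 6, 7

Evaluate at each i in [0,7]:
  i=0: ✗ (none in [0,4])
  i=1: ✗ (none in [1,5])
  i=2: ✗ (none in [2,6])
  i=3: ✓ (witness j=7)
  i=4: ✓ (witness j=7)
  i=5: ✓ (witness j=7)
  i=6: ✓ (witness j=7)
  i=7: ✓ (witness j=7)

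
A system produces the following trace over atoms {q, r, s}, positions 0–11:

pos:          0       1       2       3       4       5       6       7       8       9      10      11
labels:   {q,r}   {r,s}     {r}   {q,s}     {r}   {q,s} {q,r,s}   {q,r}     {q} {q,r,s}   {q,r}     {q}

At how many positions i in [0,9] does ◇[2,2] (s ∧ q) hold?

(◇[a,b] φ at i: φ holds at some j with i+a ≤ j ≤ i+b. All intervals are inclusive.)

Evaluate at each i in [0,9]:
  i=0: ✗ (none in [2,2])
  i=1: ✓ (witness j=3)
  i=2: ✗ (none in [4,4])
  i=3: ✓ (witness j=5)
  i=4: ✓ (witness j=6)
  i=5: ✗ (none in [7,7])
  i=6: ✗ (none in [8,8])
  i=7: ✓ (witness j=9)
  i=8: ✗ (none in [10,10])
  i=9: ✗ (none in [11,11])
Positions where it holds: {1, 3, 4, 7} → 4.

4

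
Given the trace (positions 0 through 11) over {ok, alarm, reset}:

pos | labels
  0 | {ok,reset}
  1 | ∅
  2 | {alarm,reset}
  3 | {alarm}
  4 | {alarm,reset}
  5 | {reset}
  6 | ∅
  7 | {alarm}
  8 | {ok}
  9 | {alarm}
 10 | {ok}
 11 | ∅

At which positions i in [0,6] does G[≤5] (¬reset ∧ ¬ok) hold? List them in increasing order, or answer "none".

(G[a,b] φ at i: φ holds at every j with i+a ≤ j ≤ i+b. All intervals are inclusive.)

Evaluate at each i in [0,6]:
  i=0: ✗ (fails at j=0)
  i=1: ✗ (fails at j=2)
  i=2: ✗ (fails at j=2)
  i=3: ✗ (fails at j=4)
  i=4: ✗ (fails at j=4)
  i=5: ✗ (fails at j=5)
  i=6: ✗ (fails at j=8)

none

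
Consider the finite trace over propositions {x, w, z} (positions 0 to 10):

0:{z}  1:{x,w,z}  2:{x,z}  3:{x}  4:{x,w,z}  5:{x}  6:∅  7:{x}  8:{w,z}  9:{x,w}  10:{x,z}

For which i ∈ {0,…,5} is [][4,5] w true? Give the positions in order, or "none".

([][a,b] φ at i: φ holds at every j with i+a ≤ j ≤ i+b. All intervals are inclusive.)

4

Evaluate at each i in [0,5]:
  i=0: ✗ (fails at j=5)
  i=1: ✗ (fails at j=5)
  i=2: ✗ (fails at j=6)
  i=3: ✗ (fails at j=7)
  i=4: ✓ (all of [8,9])
  i=5: ✗ (fails at j=10)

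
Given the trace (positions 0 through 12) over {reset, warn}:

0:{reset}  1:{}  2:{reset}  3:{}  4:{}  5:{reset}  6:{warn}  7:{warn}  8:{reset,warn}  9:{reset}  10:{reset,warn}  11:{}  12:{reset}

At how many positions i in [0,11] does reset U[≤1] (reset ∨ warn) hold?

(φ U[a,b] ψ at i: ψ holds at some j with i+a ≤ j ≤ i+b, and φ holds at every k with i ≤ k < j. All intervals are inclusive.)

Evaluate at each i in [0,11]:
  i=0: ✓ (rhs at j=0)
  i=1: ✗ (lhs fails at k=1 before rhs at j=2)
  i=2: ✓ (rhs at j=2)
  i=3: ✗ (no rhs in [3,4])
  i=4: ✗ (lhs fails at k=4 before rhs at j=5)
  i=5: ✓ (rhs at j=5)
  i=6: ✓ (rhs at j=6)
  i=7: ✓ (rhs at j=7)
  i=8: ✓ (rhs at j=8)
  i=9: ✓ (rhs at j=9)
  i=10: ✓ (rhs at j=10)
  i=11: ✗ (lhs fails at k=11 before rhs at j=12)
Positions where it holds: {0, 2, 5, 6, 7, 8, 9, 10} → 8.

8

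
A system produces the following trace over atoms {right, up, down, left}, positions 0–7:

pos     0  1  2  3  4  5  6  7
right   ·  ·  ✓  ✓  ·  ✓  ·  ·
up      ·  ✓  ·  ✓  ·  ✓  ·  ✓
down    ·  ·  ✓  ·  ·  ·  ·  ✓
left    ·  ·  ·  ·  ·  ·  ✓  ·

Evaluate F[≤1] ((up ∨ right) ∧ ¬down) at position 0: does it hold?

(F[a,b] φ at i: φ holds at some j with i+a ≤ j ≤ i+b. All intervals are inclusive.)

Holds

Check ((up ∨ right) ∧ ¬down) at each j in [0,1]:
  j=0: false
  j=1: true
Found at j=1 → formula holds.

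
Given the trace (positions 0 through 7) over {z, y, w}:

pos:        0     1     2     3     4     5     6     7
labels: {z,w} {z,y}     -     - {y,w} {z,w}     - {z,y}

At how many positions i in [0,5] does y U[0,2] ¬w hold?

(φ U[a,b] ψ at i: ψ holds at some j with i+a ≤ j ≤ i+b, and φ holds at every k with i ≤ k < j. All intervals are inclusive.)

Evaluate at each i in [0,5]:
  i=0: ✗ (lhs fails at k=0 before rhs at j=1)
  i=1: ✓ (rhs at j=1)
  i=2: ✓ (rhs at j=2)
  i=3: ✓ (rhs at j=3)
  i=4: ✗ (lhs fails at k=5 before rhs at j=6)
  i=5: ✗ (lhs fails at k=5 before rhs at j=6)
Positions where it holds: {1, 2, 3} → 3.

3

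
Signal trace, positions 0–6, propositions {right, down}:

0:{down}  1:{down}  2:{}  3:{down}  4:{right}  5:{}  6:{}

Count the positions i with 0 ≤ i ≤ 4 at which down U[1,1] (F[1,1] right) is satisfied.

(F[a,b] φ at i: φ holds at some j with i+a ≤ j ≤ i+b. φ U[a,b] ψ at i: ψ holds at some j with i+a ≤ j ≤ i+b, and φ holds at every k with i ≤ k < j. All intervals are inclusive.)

Evaluate at each i in [0,4]:
  i=0: ✗ (no rhs in [1,1])
  i=1: ✗ (no rhs in [2,2])
  i=2: ✗ (lhs fails at k=2 before rhs at j=3)
  i=3: ✗ (no rhs in [4,4])
  i=4: ✗ (no rhs in [5,5])
Positions where it holds: {} → 0.

0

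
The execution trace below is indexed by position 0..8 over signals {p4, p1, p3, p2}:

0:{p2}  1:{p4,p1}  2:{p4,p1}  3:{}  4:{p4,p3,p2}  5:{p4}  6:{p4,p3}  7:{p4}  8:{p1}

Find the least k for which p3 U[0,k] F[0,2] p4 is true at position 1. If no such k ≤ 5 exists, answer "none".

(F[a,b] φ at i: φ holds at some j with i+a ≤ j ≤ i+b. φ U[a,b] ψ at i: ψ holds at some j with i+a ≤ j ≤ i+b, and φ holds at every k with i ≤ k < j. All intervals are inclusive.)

Need earliest j ≥ 1 with F[0,2] p4, and p3 at every k in [1,j-1].
  j=1: rhs holds (empty prefix). k = 0.

0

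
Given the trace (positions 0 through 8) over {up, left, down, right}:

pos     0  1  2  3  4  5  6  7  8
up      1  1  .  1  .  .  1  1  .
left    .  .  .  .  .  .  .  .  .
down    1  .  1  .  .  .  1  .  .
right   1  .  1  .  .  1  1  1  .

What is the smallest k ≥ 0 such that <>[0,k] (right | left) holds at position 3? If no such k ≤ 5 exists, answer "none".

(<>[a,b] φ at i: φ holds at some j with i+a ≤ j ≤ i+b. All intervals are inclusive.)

2

Scan j = 3,4,… for (right | left):
  j=3: fails
  j=4: fails
  j=5: holds
First hit at j=5, so smallest k = 5-3 = 2.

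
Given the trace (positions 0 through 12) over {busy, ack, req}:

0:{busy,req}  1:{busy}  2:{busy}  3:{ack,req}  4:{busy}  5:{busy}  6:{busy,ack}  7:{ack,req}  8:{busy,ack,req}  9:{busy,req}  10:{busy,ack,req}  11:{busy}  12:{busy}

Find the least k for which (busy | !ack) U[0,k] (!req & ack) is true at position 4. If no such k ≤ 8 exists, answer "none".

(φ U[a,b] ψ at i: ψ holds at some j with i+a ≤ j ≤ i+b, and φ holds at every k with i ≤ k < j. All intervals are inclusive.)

Need earliest j ≥ 4 with (!req & ack), and (busy | !ack) at every k in [4,j-1].
  j=4: rhs fails.
  j=5: rhs fails.
  j=6: rhs holds; lhs holds on [4,5]. k = 2.

2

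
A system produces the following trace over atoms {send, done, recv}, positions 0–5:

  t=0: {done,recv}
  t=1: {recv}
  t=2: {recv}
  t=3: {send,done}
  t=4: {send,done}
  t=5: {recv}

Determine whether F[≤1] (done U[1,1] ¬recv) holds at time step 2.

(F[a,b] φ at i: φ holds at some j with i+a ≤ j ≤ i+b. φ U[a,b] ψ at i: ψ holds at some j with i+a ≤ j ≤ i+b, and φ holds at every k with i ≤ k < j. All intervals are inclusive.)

True

Check (done U[1,1] ¬recv) at each j in [2,3]:
  j=2: fails
  j=3: holds
Found at j=3 → formula holds.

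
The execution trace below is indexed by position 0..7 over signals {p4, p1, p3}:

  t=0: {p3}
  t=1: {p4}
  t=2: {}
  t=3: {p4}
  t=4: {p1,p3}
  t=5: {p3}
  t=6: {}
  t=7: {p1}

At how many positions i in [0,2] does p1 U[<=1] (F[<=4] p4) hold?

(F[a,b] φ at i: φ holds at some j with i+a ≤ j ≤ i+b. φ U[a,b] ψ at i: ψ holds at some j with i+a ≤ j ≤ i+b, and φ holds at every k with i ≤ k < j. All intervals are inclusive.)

3

Evaluate at each i in [0,2]:
  i=0: ✓ (rhs at j=0)
  i=1: ✓ (rhs at j=1)
  i=2: ✓ (rhs at j=2)
Positions where it holds: {0, 1, 2} → 3.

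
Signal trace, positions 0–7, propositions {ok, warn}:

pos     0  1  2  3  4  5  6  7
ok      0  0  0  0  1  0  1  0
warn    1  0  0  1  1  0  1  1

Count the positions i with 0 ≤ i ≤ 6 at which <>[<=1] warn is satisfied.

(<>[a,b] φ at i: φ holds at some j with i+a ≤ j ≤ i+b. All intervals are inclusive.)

Evaluate at each i in [0,6]:
  i=0: ✓ (witness j=0)
  i=1: ✗ (none in [1,2])
  i=2: ✓ (witness j=3)
  i=3: ✓ (witness j=3)
  i=4: ✓ (witness j=4)
  i=5: ✓ (witness j=6)
  i=6: ✓ (witness j=6)
Positions where it holds: {0, 2, 3, 4, 5, 6} → 6.

6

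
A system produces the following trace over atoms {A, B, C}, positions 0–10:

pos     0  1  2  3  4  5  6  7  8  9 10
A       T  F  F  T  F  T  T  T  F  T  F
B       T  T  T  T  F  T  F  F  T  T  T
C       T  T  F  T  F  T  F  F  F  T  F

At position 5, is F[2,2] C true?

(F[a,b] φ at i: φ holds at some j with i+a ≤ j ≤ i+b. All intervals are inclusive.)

No

Check C at each j in [7,7]:
  j=7: false
No position in the window satisfies it → formula fails.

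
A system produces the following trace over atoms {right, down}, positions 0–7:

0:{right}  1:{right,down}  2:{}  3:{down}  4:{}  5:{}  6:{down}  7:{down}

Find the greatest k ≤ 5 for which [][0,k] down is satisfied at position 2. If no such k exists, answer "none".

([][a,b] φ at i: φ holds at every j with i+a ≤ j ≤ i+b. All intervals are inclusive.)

down must hold from j=2 onward; find where it first fails.
  j=2: fails → no k works.

none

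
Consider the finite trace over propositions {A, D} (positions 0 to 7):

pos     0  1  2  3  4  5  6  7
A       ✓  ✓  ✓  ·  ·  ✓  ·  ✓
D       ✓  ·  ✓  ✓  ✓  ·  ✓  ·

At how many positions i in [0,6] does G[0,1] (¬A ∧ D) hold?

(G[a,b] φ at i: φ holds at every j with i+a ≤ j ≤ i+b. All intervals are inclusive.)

1

Evaluate at each i in [0,6]:
  i=0: ✗ (fails at j=0)
  i=1: ✗ (fails at j=1)
  i=2: ✗ (fails at j=2)
  i=3: ✓ (all of [3,4])
  i=4: ✗ (fails at j=5)
  i=5: ✗ (fails at j=5)
  i=6: ✗ (fails at j=7)
Positions where it holds: {3} → 1.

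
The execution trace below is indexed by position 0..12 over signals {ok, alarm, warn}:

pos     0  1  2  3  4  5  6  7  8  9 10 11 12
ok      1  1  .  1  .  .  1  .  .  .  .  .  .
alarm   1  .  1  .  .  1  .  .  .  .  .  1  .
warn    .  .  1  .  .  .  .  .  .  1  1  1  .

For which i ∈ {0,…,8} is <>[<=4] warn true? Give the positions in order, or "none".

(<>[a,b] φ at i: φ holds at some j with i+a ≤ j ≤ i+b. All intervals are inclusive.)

0, 1, 2, 5, 6, 7, 8

Evaluate at each i in [0,8]:
  i=0: ✓ (witness j=2)
  i=1: ✓ (witness j=2)
  i=2: ✓ (witness j=2)
  i=3: ✗ (none in [3,7])
  i=4: ✗ (none in [4,8])
  i=5: ✓ (witness j=9)
  i=6: ✓ (witness j=9)
  i=7: ✓ (witness j=9)
  i=8: ✓ (witness j=9)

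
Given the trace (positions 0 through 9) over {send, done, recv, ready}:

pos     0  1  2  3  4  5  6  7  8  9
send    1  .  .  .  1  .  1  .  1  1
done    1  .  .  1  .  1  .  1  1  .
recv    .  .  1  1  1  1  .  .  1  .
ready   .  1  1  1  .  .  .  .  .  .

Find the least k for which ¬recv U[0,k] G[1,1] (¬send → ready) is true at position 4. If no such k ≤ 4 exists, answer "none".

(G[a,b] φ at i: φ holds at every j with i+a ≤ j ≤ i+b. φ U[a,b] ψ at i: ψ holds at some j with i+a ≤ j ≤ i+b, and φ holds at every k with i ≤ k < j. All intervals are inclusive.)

Need earliest j ≥ 4 with G[1,1] (¬send → ready), and ¬recv at every k in [4,j-1].
  j=4: rhs fails.
  j=5: rhs holds but lhs fails at k=4.
  j=6: rhs fails.
  j=7: rhs holds but lhs fails at k=4.
  j=8: rhs holds but lhs fails at k=4.
No witness within the range → none.

none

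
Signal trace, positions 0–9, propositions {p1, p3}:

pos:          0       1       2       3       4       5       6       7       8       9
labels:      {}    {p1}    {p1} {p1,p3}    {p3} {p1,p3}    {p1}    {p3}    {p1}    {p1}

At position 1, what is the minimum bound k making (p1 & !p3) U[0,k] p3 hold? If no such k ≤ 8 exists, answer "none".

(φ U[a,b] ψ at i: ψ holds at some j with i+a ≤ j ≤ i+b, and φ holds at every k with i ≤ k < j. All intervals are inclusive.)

2

Need earliest j ≥ 1 with p3, and (p1 & !p3) at every k in [1,j-1].
  j=1: rhs fails.
  j=2: rhs fails.
  j=3: rhs holds; lhs holds on [1,2]. k = 2.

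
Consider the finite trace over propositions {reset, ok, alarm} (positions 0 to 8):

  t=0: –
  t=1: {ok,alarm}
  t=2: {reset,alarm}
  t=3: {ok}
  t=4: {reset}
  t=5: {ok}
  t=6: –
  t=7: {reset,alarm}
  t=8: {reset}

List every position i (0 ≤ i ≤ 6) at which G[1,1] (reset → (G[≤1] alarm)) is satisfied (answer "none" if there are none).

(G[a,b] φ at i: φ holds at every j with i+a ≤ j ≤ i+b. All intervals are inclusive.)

0, 2, 4, 5

Evaluate at each i in [0,6]:
  i=0: ✓ (all of [1,1])
  i=1: ✗ (fails at j=2)
  i=2: ✓ (all of [3,3])
  i=3: ✗ (fails at j=4)
  i=4: ✓ (all of [5,5])
  i=5: ✓ (all of [6,6])
  i=6: ✗ (fails at j=7)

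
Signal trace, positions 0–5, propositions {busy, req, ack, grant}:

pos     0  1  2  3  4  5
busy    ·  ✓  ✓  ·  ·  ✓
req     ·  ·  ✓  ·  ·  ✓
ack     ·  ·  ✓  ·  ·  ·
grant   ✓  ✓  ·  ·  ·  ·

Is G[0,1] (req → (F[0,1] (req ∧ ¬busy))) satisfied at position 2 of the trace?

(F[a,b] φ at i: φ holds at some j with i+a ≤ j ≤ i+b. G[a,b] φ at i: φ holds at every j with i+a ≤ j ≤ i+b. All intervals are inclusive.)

Check (req → (F[0,1] (req ∧ ¬busy))) at every j in [2,3]:
  j=2: antecedent true; consequent fails (none in [2,3]) → ✗
  j=3: antecedent false → ✓
Fails at j=2 → formula fails.

No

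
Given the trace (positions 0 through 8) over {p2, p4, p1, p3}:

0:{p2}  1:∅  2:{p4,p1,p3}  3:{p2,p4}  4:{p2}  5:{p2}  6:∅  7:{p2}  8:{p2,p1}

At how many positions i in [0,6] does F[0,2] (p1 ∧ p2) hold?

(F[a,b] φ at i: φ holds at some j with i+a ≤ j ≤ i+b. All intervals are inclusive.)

Evaluate at each i in [0,6]:
  i=0: ✗ (none in [0,2])
  i=1: ✗ (none in [1,3])
  i=2: ✗ (none in [2,4])
  i=3: ✗ (none in [3,5])
  i=4: ✗ (none in [4,6])
  i=5: ✗ (none in [5,7])
  i=6: ✓ (witness j=8)
Positions where it holds: {6} → 1.

1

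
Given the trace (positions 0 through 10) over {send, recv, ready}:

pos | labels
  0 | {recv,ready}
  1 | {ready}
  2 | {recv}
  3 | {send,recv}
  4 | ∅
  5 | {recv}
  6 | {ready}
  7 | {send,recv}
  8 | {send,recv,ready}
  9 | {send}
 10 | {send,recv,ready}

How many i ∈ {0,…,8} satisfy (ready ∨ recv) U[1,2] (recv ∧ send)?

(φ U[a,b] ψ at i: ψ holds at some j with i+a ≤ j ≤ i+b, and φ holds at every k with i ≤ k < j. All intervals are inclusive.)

5

Evaluate at each i in [0,8]:
  i=0: ✗ (no rhs in [1,2])
  i=1: ✓ (rhs at j=3; lhs holds on [1,2])
  i=2: ✓ (rhs at j=3; lhs holds on [2,2])
  i=3: ✗ (no rhs in [4,5])
  i=4: ✗ (no rhs in [5,6])
  i=5: ✓ (rhs at j=7; lhs holds on [5,6])
  i=6: ✓ (rhs at j=7; lhs holds on [6,6])
  i=7: ✓ (rhs at j=8; lhs holds on [7,7])
  i=8: ✗ (lhs fails at k=9 before rhs at j=10)
Positions where it holds: {1, 2, 5, 6, 7} → 5.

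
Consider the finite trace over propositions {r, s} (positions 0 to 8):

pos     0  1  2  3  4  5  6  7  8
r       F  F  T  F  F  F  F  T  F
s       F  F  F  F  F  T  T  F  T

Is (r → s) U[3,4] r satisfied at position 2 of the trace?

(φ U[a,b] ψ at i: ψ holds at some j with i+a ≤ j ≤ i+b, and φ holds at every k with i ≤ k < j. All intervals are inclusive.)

False

Need some j in [5,6] with r, and (r → s) at every k in [2,j-1].
  j=5: r false.
  j=6: r false.
No j in the window works → until fails.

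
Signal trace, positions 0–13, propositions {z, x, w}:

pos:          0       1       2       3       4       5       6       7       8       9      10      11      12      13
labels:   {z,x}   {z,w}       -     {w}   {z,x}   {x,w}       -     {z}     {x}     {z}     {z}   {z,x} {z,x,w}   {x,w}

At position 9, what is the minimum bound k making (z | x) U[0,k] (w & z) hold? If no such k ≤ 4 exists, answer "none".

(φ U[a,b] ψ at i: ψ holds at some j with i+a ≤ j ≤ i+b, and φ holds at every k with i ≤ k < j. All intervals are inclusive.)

3

Need earliest j ≥ 9 with (w & z), and (z | x) at every k in [9,j-1].
  j=9: rhs fails.
  j=10: rhs fails.
  j=11: rhs fails.
  j=12: rhs holds; lhs holds on [9,11]. k = 3.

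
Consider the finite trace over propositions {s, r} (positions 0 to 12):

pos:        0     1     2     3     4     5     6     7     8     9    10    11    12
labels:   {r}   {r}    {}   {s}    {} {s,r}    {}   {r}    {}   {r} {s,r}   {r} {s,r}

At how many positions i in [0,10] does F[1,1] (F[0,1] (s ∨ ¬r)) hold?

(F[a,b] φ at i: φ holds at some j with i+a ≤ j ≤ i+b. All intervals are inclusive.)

Evaluate at each i in [0,10]:
  i=0: ✓ (witness j=1)
  i=1: ✓ (witness j=2)
  i=2: ✓ (witness j=3)
  i=3: ✓ (witness j=4)
  i=4: ✓ (witness j=5)
  i=5: ✓ (witness j=6)
  i=6: ✓ (witness j=7)
  i=7: ✓ (witness j=8)
  i=8: ✓ (witness j=9)
  i=9: ✓ (witness j=10)
  i=10: ✓ (witness j=11)
Positions where it holds: {0, 1, 2, 3, 4, 5, 6, 7, 8, 9, 10} → 11.

11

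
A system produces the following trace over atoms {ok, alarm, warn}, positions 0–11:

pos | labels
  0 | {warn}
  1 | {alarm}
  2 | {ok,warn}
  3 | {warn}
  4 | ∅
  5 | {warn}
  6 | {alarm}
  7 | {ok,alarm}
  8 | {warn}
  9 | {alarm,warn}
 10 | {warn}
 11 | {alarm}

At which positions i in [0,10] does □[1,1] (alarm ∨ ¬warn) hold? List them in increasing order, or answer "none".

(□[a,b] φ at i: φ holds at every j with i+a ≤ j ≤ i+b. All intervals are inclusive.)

Evaluate at each i in [0,10]:
  i=0: ✓ (all of [1,1])
  i=1: ✗ (fails at j=2)
  i=2: ✗ (fails at j=3)
  i=3: ✓ (all of [4,4])
  i=4: ✗ (fails at j=5)
  i=5: ✓ (all of [6,6])
  i=6: ✓ (all of [7,7])
  i=7: ✗ (fails at j=8)
  i=8: ✓ (all of [9,9])
  i=9: ✗ (fails at j=10)
  i=10: ✓ (all of [11,11])

0, 3, 5, 6, 8, 10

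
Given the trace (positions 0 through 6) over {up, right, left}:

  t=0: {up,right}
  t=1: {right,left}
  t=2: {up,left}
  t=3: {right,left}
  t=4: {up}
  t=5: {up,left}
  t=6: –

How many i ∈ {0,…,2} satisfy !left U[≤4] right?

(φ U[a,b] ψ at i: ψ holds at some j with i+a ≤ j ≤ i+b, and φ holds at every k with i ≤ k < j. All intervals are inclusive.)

Evaluate at each i in [0,2]:
  i=0: ✓ (rhs at j=0)
  i=1: ✓ (rhs at j=1)
  i=2: ✗ (lhs fails at k=2 before rhs at j=3)
Positions where it holds: {0, 1} → 2.

2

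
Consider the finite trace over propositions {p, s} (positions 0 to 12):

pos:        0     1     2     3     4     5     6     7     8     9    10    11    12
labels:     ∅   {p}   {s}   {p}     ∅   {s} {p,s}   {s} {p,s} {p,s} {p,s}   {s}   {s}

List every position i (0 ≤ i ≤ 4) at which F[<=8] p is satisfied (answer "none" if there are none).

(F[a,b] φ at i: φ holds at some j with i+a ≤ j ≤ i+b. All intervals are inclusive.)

Evaluate at each i in [0,4]:
  i=0: ✓ (witness j=1)
  i=1: ✓ (witness j=1)
  i=2: ✓ (witness j=3)
  i=3: ✓ (witness j=3)
  i=4: ✓ (witness j=6)

0, 1, 2, 3, 4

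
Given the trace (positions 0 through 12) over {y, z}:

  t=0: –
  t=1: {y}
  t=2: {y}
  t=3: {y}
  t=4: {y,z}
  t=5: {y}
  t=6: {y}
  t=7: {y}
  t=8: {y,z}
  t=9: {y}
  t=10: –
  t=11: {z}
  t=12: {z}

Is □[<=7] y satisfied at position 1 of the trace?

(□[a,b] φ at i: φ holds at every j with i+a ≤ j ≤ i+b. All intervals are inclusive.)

Yes

Check y at every j in [1,8]:
  j=1: true
  j=2: true
  j=3: true
  j=4: true
  j=5: true
  j=6: true
  j=7: true
  j=8: true
All positions satisfy it → formula holds.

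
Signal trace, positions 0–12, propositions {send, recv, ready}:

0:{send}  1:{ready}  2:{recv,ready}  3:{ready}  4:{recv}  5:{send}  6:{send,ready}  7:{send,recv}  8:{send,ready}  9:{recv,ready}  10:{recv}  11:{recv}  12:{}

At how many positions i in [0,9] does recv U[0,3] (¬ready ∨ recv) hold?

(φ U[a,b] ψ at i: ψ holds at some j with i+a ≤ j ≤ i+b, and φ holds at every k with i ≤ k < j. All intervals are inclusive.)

Evaluate at each i in [0,9]:
  i=0: ✓ (rhs at j=0)
  i=1: ✗ (lhs fails at k=1 before rhs at j=2)
  i=2: ✓ (rhs at j=2)
  i=3: ✗ (lhs fails at k=3 before rhs at j=4)
  i=4: ✓ (rhs at j=4)
  i=5: ✓ (rhs at j=5)
  i=6: ✗ (lhs fails at k=6 before rhs at j=7)
  i=7: ✓ (rhs at j=7)
  i=8: ✗ (lhs fails at k=8 before rhs at j=9)
  i=9: ✓ (rhs at j=9)
Positions where it holds: {0, 2, 4, 5, 7, 9} → 6.

6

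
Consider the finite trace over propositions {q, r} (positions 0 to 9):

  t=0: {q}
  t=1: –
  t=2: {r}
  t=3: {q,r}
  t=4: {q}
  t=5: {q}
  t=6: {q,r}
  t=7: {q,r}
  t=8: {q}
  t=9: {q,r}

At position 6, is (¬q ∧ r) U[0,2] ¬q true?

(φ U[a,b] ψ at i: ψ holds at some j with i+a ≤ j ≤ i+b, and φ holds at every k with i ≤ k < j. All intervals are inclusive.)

Need some j in [6,8] with ¬q, and (¬q ∧ r) at every k in [6,j-1].
  j=6: ¬q false.
  j=7: ¬q false.
  j=8: ¬q false.
No j in the window works → until fails.

False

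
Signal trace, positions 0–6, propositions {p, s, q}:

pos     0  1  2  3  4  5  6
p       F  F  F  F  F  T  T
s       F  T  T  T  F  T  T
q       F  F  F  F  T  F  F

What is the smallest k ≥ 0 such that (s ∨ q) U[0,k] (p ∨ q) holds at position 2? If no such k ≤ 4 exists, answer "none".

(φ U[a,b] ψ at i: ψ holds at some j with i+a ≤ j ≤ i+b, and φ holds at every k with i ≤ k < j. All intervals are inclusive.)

Need earliest j ≥ 2 with (p ∨ q), and (s ∨ q) at every k in [2,j-1].
  j=2: rhs fails.
  j=3: rhs fails.
  j=4: rhs holds; lhs holds on [2,3]. k = 2.

2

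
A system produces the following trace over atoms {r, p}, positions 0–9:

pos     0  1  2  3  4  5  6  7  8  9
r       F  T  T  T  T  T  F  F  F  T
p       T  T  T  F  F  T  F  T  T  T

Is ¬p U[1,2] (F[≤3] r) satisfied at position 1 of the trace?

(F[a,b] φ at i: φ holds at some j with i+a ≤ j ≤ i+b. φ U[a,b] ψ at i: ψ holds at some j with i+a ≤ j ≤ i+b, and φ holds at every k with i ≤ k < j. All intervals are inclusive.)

Need some j in [2,3] with F[≤3] r, and ¬p at every k in [1,j-1].
  j=2: F[≤3] r holds, but ¬p fails at k=1 → not this j.
  j=3: F[≤3] r holds, but ¬p fails at k=1 → not this j.
No j in the window works → until fails.

False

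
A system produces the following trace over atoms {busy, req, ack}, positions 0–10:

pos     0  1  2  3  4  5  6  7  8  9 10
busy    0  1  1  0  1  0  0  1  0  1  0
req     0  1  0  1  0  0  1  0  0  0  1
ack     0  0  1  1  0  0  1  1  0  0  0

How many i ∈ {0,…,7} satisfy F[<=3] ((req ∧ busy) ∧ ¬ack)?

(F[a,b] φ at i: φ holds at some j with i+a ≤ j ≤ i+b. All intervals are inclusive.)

Evaluate at each i in [0,7]:
  i=0: ✓ (witness j=1)
  i=1: ✓ (witness j=1)
  i=2: ✗ (none in [2,5])
  i=3: ✗ (none in [3,6])
  i=4: ✗ (none in [4,7])
  i=5: ✗ (none in [5,8])
  i=6: ✗ (none in [6,9])
  i=7: ✗ (none in [7,10])
Positions where it holds: {0, 1} → 2.

2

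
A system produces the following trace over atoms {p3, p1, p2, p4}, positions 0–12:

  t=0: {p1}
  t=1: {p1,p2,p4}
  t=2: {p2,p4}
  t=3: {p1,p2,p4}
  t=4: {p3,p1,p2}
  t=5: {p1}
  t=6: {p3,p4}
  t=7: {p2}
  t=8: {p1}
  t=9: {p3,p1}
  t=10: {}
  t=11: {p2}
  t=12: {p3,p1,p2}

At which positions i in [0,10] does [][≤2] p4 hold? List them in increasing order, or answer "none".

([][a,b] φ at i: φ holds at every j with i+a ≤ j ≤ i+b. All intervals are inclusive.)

1

Evaluate at each i in [0,10]:
  i=0: ✗ (fails at j=0)
  i=1: ✓ (all of [1,3])
  i=2: ✗ (fails at j=4)
  i=3: ✗ (fails at j=4)
  i=4: ✗ (fails at j=4)
  i=5: ✗ (fails at j=5)
  i=6: ✗ (fails at j=7)
  i=7: ✗ (fails at j=7)
  i=8: ✗ (fails at j=8)
  i=9: ✗ (fails at j=9)
  i=10: ✗ (fails at j=10)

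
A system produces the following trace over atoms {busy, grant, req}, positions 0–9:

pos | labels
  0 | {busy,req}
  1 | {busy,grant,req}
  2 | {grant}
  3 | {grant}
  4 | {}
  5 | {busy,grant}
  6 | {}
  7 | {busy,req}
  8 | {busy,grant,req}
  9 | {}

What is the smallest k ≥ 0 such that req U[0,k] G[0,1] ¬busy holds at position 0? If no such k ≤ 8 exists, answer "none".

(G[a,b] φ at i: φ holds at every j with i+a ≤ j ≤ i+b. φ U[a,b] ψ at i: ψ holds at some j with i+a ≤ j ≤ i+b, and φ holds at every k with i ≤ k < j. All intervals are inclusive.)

2

Need earliest j ≥ 0 with G[0,1] ¬busy, and req at every k in [0,j-1].
  j=0: rhs fails.
  j=1: rhs fails.
  j=2: rhs holds; lhs holds on [0,1]. k = 2.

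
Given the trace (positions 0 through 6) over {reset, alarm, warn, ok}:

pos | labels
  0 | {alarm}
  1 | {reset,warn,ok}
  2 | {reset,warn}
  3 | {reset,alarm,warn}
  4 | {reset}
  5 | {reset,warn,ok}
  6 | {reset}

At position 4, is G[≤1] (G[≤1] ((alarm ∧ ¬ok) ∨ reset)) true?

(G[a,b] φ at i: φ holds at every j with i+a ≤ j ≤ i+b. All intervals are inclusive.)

Check G[≤1] ((alarm ∧ ¬ok) ∨ reset) at every j in [4,5]:
  j=4: holds on [4,5]
  j=5: holds on [5,6]
All positions satisfy it → formula holds.

Holds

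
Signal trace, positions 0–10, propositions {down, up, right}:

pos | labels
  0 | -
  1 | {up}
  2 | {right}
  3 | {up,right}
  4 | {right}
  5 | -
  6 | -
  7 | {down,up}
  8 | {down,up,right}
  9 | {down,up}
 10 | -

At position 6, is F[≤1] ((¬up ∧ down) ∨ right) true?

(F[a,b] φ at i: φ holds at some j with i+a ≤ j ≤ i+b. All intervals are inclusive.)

Check ((¬up ∧ down) ∨ right) at each j in [6,7]:
  j=6: false
  j=7: false
No position in the window satisfies it → formula fails.

False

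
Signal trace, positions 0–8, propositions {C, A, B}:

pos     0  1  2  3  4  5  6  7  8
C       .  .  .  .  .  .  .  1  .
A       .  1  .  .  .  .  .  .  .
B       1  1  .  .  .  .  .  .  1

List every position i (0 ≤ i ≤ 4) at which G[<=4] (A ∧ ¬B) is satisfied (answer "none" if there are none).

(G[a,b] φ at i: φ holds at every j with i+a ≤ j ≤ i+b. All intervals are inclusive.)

Evaluate at each i in [0,4]:
  i=0: ✗ (fails at j=0)
  i=1: ✗ (fails at j=1)
  i=2: ✗ (fails at j=2)
  i=3: ✗ (fails at j=3)
  i=4: ✗ (fails at j=4)

none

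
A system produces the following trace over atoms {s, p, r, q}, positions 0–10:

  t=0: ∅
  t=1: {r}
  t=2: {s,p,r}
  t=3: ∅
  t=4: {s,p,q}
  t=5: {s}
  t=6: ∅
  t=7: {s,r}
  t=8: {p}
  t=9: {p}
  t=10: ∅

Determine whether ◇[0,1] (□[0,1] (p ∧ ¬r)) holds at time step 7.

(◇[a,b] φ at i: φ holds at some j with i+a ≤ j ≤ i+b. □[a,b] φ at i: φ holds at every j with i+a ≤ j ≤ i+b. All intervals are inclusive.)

Check □[0,1] (p ∧ ¬r) at each j in [7,8]:
  j=7: fails at 7
  j=8: holds on [8,9]
Found at j=8 → formula holds.

True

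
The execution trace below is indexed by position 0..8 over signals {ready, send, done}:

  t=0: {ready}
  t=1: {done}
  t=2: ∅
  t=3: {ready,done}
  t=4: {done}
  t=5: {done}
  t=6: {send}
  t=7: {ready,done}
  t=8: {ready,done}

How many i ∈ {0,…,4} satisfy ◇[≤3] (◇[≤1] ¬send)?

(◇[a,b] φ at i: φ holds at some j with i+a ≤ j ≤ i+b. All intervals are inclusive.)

5

Evaluate at each i in [0,4]:
  i=0: ✓ (witness j=0)
  i=1: ✓ (witness j=1)
  i=2: ✓ (witness j=2)
  i=3: ✓ (witness j=3)
  i=4: ✓ (witness j=4)
Positions where it holds: {0, 1, 2, 3, 4} → 5.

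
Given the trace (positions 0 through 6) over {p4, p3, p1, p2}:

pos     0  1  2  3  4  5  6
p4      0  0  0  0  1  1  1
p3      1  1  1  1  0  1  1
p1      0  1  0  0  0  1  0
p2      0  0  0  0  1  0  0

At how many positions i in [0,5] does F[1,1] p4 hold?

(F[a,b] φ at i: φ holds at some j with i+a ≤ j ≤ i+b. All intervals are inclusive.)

Evaluate at each i in [0,5]:
  i=0: ✗ (none in [1,1])
  i=1: ✗ (none in [2,2])
  i=2: ✗ (none in [3,3])
  i=3: ✓ (witness j=4)
  i=4: ✓ (witness j=5)
  i=5: ✓ (witness j=6)
Positions where it holds: {3, 4, 5} → 3.

3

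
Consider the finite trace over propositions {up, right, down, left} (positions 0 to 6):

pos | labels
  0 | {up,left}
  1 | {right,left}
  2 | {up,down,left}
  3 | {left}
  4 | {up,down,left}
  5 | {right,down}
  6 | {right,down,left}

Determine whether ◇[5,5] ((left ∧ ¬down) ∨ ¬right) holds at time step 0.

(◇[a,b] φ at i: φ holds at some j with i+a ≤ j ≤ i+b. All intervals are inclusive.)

Does not hold

Check ((left ∧ ¬down) ∨ ¬right) at each j in [5,5]:
  j=5: false
No position in the window satisfies it → formula fails.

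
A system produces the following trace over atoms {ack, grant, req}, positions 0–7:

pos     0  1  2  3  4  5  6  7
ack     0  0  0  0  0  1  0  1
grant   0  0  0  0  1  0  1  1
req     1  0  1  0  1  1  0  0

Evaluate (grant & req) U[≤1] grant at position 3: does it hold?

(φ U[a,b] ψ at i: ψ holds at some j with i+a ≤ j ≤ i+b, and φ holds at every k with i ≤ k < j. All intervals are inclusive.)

Need some j in [3,4] with grant, and (grant & req) at every k in [3,j-1].
  j=3: grant false.
  j=4: grant holds, but (grant & req) fails at k=3 → not this j.
No j in the window works → until fails.

False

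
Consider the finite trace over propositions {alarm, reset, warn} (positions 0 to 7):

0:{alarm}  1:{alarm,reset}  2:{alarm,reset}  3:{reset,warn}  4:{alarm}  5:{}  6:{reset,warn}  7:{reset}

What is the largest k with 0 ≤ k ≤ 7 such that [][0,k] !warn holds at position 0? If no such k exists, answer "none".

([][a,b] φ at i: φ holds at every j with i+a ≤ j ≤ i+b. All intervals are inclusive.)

!warn must hold from j=0 onward; find where it first fails.
  j=0: holds
  j=1: holds
  j=2: holds
  j=3: fails
Holds on [0,2], so largest k = 2.

2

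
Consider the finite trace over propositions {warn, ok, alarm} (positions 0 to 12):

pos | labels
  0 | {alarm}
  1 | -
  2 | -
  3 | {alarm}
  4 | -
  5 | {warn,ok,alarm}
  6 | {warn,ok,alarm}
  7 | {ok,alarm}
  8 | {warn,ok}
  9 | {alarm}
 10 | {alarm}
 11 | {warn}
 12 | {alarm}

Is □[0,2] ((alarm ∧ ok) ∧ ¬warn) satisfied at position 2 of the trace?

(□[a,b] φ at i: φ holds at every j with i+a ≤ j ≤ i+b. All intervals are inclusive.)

Does not hold

Check ((alarm ∧ ok) ∧ ¬warn) at every j in [2,4]:
  j=2: false
  j=3: false
  j=4: false
Fails at j=2 → formula fails.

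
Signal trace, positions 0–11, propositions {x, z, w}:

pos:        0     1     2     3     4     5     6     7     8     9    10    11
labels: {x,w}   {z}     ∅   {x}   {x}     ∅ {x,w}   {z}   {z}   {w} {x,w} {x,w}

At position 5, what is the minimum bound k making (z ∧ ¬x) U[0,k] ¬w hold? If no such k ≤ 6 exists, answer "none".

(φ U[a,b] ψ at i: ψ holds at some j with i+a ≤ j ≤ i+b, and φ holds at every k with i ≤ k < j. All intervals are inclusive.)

Need earliest j ≥ 5 with ¬w, and (z ∧ ¬x) at every k in [5,j-1].
  j=5: rhs holds (empty prefix). k = 0.

0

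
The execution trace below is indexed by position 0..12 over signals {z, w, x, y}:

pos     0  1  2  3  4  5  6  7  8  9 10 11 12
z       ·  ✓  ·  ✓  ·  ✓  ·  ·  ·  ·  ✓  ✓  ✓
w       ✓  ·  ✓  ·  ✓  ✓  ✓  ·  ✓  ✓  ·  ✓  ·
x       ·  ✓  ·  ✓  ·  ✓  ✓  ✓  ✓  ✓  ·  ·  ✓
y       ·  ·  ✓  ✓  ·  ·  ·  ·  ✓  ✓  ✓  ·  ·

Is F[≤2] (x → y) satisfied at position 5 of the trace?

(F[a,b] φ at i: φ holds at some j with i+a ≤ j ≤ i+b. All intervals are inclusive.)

Does not hold

Check (x → y) at each j in [5,7]:
  j=5: false
  j=6: false
  j=7: false
No position in the window satisfies it → formula fails.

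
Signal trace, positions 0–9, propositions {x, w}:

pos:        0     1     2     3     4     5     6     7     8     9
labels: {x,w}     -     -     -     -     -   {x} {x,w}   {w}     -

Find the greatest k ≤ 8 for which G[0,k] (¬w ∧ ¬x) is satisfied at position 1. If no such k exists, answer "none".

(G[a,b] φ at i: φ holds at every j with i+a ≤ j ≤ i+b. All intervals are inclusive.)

4

(¬w ∧ ¬x) must hold from j=1 onward; find where it first fails.
  j=1: holds
  j=2: holds
  j=3: holds
  j=4: holds
  j=5: holds
  j=6: fails
Holds on [1,5], so largest k = 4.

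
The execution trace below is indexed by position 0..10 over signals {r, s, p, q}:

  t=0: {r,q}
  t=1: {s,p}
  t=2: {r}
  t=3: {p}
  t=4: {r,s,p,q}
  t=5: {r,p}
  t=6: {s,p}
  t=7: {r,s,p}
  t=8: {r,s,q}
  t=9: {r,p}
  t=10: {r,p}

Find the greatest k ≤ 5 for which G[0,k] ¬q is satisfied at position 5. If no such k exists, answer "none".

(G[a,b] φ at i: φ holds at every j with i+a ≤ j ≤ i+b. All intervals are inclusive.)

¬q must hold from j=5 onward; find where it first fails.
  j=5: holds
  j=6: holds
  j=7: holds
  j=8: fails
Holds on [5,7], so largest k = 2.

2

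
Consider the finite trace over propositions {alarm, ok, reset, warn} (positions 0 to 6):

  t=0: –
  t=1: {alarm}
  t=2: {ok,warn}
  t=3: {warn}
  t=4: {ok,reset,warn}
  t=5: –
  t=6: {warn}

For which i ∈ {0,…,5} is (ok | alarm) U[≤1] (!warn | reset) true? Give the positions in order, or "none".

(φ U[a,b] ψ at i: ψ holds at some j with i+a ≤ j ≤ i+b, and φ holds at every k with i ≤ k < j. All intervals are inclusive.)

0, 1, 4, 5

Evaluate at each i in [0,5]:
  i=0: ✓ (rhs at j=0)
  i=1: ✓ (rhs at j=1)
  i=2: ✗ (no rhs in [2,3])
  i=3: ✗ (lhs fails at k=3 before rhs at j=4)
  i=4: ✓ (rhs at j=4)
  i=5: ✓ (rhs at j=5)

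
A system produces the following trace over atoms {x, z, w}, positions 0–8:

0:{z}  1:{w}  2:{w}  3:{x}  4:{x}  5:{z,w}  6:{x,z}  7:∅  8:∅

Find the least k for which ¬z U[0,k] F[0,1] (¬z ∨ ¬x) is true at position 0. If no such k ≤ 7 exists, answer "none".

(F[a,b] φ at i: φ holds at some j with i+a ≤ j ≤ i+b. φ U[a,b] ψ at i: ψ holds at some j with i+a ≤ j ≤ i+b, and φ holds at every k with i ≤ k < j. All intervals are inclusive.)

0

Need earliest j ≥ 0 with F[0,1] (¬z ∨ ¬x), and ¬z at every k in [0,j-1].
  j=0: rhs holds (empty prefix). k = 0.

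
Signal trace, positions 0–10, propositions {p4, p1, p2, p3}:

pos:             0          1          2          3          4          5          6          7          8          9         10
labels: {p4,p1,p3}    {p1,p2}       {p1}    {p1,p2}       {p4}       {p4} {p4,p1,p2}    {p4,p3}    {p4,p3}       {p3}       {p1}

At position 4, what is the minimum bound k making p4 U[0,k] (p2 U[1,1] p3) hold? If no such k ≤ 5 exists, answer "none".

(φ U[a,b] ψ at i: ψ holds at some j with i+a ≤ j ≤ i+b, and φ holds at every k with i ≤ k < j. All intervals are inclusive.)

2

Need earliest j ≥ 4 with (p2 U[1,1] p3), and p4 at every k in [4,j-1].
  j=4: rhs fails.
  j=5: rhs fails.
  j=6: rhs holds; lhs holds on [4,5]. k = 2.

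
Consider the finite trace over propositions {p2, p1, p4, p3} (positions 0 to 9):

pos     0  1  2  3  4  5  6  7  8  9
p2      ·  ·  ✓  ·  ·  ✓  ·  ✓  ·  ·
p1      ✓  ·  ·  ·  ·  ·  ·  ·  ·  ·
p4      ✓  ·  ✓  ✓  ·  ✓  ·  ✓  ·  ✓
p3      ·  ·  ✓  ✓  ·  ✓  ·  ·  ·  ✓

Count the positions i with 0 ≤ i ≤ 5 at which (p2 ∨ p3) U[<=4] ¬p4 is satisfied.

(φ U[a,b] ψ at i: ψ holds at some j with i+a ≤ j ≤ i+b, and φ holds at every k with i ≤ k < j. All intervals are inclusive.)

5

Evaluate at each i in [0,5]:
  i=0: ✗ (lhs fails at k=0 before rhs at j=1)
  i=1: ✓ (rhs at j=1)
  i=2: ✓ (rhs at j=4; lhs holds on [2,3])
  i=3: ✓ (rhs at j=4; lhs holds on [3,3])
  i=4: ✓ (rhs at j=4)
  i=5: ✓ (rhs at j=6; lhs holds on [5,5])
Positions where it holds: {1, 2, 3, 4, 5} → 5.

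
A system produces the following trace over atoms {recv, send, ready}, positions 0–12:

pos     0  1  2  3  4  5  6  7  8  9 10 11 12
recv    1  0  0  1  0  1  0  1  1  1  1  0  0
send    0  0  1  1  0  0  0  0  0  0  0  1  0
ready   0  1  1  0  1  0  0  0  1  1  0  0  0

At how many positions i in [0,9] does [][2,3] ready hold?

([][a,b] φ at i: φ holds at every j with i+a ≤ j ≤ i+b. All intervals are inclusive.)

Evaluate at each i in [0,9]:
  i=0: ✗ (fails at j=3)
  i=1: ✗ (fails at j=3)
  i=2: ✗ (fails at j=5)
  i=3: ✗ (fails at j=5)
  i=4: ✗ (fails at j=6)
  i=5: ✗ (fails at j=7)
  i=6: ✓ (all of [8,9])
  i=7: ✗ (fails at j=10)
  i=8: ✗ (fails at j=10)
  i=9: ✗ (fails at j=11)
Positions where it holds: {6} → 1.

1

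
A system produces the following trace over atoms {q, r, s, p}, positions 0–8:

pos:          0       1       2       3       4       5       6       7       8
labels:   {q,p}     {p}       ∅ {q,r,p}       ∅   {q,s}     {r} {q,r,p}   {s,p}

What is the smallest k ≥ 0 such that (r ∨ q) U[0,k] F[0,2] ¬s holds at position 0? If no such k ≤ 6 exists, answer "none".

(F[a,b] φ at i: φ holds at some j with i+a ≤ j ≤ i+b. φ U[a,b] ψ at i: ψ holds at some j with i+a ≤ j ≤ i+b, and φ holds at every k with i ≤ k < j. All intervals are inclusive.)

0

Need earliest j ≥ 0 with F[0,2] ¬s, and (r ∨ q) at every k in [0,j-1].
  j=0: rhs holds (empty prefix). k = 0.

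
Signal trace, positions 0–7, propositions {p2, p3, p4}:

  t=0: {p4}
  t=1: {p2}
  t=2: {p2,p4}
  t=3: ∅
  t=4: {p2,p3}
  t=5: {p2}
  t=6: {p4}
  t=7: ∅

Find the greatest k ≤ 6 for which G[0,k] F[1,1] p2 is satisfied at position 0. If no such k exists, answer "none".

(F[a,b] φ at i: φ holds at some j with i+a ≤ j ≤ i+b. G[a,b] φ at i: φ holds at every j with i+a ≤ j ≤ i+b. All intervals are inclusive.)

F[1,1] p2 must hold from j=0 onward; find where it first fails.
  j=0: holds
  j=1: holds
  j=2: fails
Holds on [0,1], so largest k = 1.

1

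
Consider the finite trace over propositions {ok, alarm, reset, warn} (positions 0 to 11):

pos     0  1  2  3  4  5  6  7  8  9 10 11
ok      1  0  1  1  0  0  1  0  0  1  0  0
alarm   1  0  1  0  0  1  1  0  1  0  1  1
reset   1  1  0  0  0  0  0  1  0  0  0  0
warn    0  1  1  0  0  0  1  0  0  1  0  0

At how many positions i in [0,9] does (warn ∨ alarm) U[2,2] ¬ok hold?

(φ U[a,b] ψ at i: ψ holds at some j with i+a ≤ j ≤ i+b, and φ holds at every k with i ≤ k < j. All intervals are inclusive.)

3

Evaluate at each i in [0,9]:
  i=0: ✗ (no rhs in [2,2])
  i=1: ✗ (no rhs in [3,3])
  i=2: ✗ (lhs fails at k=3 before rhs at j=4)
  i=3: ✗ (lhs fails at k=3 before rhs at j=5)
  i=4: ✗ (no rhs in [6,6])
  i=5: ✓ (rhs at j=7; lhs holds on [5,6])
  i=6: ✗ (lhs fails at k=7 before rhs at j=8)
  i=7: ✗ (no rhs in [9,9])
  i=8: ✓ (rhs at j=10; lhs holds on [8,9])
  i=9: ✓ (rhs at j=11; lhs holds on [9,10])
Positions where it holds: {5, 8, 9} → 3.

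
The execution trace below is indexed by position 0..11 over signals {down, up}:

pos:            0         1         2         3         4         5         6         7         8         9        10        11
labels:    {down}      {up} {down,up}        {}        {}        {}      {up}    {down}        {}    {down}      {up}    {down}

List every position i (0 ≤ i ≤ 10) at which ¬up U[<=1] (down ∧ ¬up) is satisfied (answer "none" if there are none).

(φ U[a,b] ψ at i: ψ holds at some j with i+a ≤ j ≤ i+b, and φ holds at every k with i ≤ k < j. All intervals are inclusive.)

0, 7, 8, 9

Evaluate at each i in [0,10]:
  i=0: ✓ (rhs at j=0)
  i=1: ✗ (no rhs in [1,2])
  i=2: ✗ (no rhs in [2,3])
  i=3: ✗ (no rhs in [3,4])
  i=4: ✗ (no rhs in [4,5])
  i=5: ✗ (no rhs in [5,6])
  i=6: ✗ (lhs fails at k=6 before rhs at j=7)
  i=7: ✓ (rhs at j=7)
  i=8: ✓ (rhs at j=9; lhs holds on [8,8])
  i=9: ✓ (rhs at j=9)
  i=10: ✗ (lhs fails at k=10 before rhs at j=11)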